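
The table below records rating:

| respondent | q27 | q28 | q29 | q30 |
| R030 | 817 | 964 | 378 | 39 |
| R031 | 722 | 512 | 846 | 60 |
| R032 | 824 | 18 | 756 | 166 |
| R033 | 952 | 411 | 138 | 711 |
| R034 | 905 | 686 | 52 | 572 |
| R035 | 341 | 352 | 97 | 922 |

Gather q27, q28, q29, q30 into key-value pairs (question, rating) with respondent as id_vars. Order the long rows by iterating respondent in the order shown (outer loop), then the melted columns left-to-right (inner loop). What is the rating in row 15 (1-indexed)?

24 rows total (6 × 4). Row 15: index ⌊(15-1)/4⌋ = 3 into respondent → R033; (15-1) mod 4 = 2 into the melted columns → q29.
So row 15 is (R033, q29, 138); rating = 138.

138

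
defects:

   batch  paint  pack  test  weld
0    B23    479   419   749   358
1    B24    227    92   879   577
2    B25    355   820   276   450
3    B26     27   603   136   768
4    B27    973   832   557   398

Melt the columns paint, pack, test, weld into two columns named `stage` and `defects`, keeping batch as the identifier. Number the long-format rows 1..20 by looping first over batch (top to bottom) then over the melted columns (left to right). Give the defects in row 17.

973

20 rows total (5 × 4). Row 17: index ⌊(17-1)/4⌋ = 4 into batch → B27; (17-1) mod 4 = 0 into the melted columns → paint.
So row 17 is (B27, paint, 973); defects = 973.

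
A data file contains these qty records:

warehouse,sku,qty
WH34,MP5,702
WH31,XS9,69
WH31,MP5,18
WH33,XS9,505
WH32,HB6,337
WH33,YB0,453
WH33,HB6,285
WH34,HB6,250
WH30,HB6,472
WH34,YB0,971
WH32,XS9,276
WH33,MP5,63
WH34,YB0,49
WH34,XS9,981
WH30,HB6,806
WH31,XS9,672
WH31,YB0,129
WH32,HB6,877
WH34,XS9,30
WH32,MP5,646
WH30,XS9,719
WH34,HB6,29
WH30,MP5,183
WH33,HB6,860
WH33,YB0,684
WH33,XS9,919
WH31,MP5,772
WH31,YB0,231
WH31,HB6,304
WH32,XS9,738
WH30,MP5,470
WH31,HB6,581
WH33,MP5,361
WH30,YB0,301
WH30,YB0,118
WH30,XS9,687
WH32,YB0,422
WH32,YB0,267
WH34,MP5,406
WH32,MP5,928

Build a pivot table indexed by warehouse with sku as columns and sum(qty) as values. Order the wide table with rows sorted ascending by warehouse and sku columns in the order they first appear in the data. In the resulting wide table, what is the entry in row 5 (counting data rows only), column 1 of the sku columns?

With rows sorted ascending by warehouse, row 5 is warehouse=WH34. sku columns in first-appearance order: MP5, XS9, HB6, YB0; column 1 is MP5.
Long rows with warehouse=WH34, sku=MP5: 702 + 406 = 1108.

1108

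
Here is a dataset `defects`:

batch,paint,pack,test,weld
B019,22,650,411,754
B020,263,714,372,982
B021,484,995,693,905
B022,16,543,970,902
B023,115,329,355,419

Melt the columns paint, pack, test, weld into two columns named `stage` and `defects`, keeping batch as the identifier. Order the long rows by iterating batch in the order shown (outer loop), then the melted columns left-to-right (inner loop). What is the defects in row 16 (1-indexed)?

20 rows total (5 × 4). Row 16: index ⌊(16-1)/4⌋ = 3 into batch → B022; (16-1) mod 4 = 3 into the melted columns → weld.
So row 16 is (B022, weld, 902); defects = 902.

902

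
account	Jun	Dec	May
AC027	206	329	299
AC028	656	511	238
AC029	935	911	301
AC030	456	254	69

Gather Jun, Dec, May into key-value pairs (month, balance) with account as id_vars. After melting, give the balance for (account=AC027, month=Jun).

Unpivoting turns each (account, wide-column) pair into one long row.
The wide cell at row AC027, column Jun holds 206, so the long row (AC027, Jun) has balance=206.

206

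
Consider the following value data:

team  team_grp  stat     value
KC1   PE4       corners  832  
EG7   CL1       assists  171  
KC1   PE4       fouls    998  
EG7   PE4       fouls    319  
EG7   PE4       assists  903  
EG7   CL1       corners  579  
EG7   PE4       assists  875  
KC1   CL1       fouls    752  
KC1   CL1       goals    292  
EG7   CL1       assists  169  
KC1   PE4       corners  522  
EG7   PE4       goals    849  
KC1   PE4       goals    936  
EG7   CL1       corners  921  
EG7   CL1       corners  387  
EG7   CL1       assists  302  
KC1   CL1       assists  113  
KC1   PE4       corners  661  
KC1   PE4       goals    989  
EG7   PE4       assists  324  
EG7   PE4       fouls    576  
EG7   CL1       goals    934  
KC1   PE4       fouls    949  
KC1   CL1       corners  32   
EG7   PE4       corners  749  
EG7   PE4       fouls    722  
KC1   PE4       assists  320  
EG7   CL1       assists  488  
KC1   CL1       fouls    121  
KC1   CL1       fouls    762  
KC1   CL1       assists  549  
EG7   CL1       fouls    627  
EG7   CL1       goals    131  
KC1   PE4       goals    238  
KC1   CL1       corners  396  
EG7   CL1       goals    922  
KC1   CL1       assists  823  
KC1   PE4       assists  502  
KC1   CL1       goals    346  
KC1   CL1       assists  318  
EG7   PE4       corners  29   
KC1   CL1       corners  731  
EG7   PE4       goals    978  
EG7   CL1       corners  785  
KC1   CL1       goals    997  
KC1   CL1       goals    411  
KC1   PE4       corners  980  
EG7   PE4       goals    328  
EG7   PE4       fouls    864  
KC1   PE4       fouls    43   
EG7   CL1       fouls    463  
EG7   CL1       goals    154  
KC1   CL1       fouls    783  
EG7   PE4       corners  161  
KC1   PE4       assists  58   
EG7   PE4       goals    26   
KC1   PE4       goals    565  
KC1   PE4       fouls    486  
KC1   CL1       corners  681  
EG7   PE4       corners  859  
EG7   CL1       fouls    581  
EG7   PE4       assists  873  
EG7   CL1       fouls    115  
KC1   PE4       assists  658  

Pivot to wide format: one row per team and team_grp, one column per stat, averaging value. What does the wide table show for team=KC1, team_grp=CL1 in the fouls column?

Rows with team=KC1, team_grp=CL1 and stat=fouls: value values are 752, 121, 762, 783.
(752 + 121 + 762 + 783) / 4 = 604.50.

604.50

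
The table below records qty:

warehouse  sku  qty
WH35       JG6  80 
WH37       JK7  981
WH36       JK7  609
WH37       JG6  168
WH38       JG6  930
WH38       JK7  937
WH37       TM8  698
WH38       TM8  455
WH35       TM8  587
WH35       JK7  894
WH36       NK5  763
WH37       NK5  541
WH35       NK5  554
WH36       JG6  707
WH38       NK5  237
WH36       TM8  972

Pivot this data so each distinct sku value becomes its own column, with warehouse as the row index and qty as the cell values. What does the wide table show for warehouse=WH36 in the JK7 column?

Wide layout: rows indexed by warehouse, columns are the 4 distinct sku values (JG6, JK7, TM8, NK5).
Cell (warehouse=WH36, sku=JK7) draws from the long row where warehouse=WH36 and sku=JK7, which has qty=609.

609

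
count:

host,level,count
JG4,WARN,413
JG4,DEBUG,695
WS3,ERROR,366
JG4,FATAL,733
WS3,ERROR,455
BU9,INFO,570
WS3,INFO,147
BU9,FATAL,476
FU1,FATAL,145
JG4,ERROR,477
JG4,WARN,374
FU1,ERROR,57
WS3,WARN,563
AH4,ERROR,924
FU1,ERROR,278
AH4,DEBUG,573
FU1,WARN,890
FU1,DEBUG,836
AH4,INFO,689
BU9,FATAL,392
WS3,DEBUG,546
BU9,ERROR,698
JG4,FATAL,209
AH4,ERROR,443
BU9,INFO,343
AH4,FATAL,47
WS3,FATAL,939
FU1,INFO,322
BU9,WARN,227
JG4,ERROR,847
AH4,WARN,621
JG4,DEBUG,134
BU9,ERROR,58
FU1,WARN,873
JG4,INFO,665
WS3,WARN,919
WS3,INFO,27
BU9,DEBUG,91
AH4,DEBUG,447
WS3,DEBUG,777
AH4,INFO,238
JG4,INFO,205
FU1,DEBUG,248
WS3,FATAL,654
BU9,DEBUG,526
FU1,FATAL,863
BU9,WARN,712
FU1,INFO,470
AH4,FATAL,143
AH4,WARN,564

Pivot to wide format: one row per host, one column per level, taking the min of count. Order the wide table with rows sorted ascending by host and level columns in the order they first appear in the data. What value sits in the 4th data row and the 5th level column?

205

With rows sorted ascending by host, row 4 is host=JG4. level columns in first-appearance order: WARN, DEBUG, ERROR, FATAL, INFO; column 5 is INFO.
Long rows with host=JG4, level=INFO: min(665, 205) = 205.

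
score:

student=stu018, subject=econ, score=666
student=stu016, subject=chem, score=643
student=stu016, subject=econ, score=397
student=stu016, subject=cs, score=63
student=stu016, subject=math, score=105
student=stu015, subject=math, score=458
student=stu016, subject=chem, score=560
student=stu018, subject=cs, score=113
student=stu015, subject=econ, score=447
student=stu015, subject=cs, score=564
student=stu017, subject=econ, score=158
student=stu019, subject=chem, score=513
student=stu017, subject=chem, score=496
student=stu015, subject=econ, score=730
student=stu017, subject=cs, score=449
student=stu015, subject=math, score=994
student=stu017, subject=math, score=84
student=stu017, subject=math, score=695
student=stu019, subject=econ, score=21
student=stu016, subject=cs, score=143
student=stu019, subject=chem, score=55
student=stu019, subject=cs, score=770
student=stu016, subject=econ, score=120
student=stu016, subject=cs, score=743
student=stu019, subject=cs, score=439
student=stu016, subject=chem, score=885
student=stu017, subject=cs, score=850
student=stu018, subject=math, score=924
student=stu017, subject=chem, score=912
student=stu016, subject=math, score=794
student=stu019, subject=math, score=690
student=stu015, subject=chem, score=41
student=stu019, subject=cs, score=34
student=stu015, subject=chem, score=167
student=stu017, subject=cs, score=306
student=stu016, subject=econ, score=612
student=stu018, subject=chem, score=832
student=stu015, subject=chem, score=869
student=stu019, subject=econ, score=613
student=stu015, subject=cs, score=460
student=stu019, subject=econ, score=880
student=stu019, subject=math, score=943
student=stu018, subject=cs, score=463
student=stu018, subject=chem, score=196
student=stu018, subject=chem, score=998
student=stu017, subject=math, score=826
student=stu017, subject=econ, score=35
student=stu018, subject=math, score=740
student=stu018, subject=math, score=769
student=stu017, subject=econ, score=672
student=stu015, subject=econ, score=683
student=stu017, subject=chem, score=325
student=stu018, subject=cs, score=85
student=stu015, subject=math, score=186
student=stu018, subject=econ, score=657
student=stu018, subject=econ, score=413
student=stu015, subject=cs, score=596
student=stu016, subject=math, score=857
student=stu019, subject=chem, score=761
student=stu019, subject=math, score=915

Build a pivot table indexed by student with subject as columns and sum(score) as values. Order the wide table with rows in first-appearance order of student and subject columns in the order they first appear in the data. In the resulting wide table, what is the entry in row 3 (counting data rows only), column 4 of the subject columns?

1638

With rows in first-appearance order of student, row 3 is student=stu015. subject columns in first-appearance order: econ, chem, cs, math; column 4 is math.
Long rows with student=stu015, subject=math: 458 + 994 + 186 = 1638.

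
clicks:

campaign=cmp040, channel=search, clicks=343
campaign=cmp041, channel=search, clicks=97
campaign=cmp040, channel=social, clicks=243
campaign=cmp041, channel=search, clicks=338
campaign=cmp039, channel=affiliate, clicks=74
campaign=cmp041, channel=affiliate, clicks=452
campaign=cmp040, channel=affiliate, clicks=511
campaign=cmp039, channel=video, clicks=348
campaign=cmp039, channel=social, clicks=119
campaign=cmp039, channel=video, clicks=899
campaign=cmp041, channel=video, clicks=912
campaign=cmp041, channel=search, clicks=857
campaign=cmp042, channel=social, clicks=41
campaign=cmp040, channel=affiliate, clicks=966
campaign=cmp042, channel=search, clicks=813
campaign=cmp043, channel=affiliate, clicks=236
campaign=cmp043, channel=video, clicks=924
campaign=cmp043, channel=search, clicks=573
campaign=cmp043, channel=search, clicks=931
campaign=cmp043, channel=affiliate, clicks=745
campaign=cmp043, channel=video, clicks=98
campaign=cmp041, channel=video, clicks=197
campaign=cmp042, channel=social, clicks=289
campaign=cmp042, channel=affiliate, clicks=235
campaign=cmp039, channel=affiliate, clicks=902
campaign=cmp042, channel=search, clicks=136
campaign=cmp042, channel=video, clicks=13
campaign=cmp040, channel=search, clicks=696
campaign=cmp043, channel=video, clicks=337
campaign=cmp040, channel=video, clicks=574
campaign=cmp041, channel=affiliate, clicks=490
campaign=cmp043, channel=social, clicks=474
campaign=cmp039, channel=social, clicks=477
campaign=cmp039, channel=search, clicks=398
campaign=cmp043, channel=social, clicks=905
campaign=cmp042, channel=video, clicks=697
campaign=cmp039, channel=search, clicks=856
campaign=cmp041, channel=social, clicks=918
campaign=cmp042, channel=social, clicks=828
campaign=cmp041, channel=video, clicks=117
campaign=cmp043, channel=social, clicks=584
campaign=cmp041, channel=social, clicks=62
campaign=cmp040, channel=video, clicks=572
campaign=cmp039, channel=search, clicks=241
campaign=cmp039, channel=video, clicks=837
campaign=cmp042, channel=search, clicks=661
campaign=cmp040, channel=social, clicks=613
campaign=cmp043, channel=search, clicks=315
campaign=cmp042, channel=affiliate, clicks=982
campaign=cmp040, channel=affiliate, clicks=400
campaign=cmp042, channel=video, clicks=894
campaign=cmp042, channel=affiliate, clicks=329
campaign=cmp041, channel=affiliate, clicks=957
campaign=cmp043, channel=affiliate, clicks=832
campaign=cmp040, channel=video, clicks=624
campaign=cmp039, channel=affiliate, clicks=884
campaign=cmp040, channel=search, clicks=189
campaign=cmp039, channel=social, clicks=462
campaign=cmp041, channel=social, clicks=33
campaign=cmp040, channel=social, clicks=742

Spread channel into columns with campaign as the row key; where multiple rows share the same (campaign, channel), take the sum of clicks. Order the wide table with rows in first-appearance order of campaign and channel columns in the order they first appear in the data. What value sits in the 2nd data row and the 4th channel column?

With rows in first-appearance order of campaign, row 2 is campaign=cmp041. channel columns in first-appearance order: search, social, affiliate, video; column 4 is video.
Long rows with campaign=cmp041, channel=video: 912 + 197 + 117 = 1226.

1226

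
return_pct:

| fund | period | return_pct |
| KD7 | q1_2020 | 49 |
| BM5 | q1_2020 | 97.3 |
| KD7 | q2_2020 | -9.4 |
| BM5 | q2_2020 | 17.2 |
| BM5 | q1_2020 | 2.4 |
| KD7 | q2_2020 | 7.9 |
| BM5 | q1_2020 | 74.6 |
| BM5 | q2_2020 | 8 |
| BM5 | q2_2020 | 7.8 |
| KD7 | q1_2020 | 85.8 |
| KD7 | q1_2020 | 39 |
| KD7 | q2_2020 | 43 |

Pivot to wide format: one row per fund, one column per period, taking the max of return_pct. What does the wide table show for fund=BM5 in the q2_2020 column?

17.2

Rows with fund=BM5 and period=q2_2020: return_pct values are 17.2, 8, 7.8.
max(17.2, 8, 7.8) = 17.2.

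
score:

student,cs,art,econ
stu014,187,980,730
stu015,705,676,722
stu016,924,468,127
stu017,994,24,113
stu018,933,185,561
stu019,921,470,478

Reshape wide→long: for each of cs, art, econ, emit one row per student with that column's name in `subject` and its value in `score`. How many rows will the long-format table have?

18

6 student values × 3 melted columns = 18 rows.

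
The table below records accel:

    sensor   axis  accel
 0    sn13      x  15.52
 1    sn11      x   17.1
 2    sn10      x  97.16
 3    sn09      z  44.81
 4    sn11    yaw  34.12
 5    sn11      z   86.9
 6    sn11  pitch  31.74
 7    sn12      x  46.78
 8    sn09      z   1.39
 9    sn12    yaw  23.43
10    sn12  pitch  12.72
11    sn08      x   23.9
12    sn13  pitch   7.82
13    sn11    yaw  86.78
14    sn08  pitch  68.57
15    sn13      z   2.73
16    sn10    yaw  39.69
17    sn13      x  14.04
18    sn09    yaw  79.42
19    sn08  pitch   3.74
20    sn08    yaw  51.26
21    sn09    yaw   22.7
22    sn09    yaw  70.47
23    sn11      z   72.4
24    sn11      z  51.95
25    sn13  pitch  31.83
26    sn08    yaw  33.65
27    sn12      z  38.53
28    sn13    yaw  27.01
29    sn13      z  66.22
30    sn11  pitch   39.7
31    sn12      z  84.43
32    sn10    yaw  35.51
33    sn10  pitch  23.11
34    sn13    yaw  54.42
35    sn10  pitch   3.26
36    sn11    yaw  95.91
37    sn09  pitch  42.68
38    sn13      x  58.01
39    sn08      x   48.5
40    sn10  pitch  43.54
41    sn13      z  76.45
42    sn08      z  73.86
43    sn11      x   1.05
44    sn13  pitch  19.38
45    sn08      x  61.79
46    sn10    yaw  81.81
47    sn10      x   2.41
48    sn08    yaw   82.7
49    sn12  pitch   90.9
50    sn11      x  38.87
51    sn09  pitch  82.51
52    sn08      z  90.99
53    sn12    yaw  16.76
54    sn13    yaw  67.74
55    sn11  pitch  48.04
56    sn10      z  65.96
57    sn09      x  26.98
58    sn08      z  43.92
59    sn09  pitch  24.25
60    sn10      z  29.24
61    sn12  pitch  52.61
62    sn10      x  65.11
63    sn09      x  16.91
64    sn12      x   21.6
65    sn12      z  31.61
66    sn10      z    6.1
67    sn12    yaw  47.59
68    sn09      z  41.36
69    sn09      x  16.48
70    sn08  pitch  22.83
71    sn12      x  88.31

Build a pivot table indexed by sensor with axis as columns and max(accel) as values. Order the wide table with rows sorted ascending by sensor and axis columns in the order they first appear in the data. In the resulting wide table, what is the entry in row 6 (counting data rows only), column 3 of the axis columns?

With rows sorted ascending by sensor, row 6 is sensor=sn13. axis columns in first-appearance order: x, z, yaw, pitch; column 3 is yaw.
Long rows with sensor=sn13, axis=yaw: max(27.01, 54.42, 67.74) = 67.74.

67.74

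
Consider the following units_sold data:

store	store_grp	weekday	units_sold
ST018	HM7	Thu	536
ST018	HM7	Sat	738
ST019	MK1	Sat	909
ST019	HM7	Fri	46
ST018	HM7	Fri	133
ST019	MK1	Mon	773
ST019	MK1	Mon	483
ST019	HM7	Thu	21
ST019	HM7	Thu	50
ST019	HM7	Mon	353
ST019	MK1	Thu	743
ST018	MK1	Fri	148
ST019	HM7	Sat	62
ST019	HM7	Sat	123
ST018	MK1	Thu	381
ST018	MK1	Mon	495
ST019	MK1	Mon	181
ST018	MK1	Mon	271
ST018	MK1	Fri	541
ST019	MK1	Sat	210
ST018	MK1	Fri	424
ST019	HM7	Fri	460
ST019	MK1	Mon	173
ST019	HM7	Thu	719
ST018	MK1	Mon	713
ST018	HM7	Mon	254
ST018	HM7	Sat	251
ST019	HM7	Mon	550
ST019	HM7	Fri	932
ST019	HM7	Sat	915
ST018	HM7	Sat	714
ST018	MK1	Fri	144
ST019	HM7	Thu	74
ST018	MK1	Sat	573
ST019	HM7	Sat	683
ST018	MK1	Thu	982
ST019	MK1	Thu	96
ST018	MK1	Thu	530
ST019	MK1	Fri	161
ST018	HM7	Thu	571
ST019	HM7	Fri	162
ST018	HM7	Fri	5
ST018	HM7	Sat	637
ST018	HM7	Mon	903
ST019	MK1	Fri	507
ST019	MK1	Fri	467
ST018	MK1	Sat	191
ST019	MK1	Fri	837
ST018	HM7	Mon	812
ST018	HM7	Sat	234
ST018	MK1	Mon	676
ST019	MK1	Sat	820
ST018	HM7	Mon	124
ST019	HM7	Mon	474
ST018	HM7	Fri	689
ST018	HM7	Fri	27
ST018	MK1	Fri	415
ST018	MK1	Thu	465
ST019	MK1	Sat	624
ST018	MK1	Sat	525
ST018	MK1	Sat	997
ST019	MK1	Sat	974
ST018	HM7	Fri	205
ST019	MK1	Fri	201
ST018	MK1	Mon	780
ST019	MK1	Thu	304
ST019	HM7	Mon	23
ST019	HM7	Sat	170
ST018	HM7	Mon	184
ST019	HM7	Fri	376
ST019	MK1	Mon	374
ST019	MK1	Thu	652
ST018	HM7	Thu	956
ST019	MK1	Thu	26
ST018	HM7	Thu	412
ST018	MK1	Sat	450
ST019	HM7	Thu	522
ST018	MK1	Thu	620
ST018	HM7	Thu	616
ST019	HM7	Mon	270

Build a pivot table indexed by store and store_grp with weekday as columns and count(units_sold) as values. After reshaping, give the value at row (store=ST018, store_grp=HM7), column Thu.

5

Rows with store=ST018, store_grp=HM7 and weekday=Thu: units_sold values are 536, 571, 956, 412, 616.
5 rows match — count = 5.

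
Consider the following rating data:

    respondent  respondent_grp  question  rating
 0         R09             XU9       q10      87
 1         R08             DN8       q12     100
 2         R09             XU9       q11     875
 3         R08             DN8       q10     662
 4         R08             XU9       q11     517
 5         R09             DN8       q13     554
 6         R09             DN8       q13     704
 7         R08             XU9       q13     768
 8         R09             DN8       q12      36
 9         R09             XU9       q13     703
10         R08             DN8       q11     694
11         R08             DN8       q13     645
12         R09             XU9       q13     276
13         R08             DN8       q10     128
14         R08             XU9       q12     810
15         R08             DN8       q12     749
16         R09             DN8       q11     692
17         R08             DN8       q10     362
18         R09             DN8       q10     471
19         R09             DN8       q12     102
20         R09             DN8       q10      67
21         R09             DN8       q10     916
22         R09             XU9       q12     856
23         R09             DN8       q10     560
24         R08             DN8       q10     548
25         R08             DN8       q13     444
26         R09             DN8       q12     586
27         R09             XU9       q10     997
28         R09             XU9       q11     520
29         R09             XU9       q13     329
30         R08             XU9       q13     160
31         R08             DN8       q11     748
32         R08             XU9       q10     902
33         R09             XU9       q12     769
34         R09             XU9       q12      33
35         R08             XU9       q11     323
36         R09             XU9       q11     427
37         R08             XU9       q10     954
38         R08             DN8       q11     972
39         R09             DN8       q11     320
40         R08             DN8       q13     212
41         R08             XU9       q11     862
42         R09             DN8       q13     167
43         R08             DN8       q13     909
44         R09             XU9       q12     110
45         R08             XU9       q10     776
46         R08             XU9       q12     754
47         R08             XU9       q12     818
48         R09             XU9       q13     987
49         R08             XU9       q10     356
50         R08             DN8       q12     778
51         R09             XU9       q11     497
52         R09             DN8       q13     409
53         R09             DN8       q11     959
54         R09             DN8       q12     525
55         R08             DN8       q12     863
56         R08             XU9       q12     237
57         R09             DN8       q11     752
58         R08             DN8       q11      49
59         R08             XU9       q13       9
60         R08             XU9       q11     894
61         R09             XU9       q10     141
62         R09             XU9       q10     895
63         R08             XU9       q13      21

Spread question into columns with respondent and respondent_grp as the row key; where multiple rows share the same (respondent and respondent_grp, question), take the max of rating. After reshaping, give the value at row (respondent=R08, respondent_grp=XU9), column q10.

Rows with respondent=R08, respondent_grp=XU9 and question=q10: rating values are 902, 954, 776, 356.
max(902, 954, 776, 356) = 954.

954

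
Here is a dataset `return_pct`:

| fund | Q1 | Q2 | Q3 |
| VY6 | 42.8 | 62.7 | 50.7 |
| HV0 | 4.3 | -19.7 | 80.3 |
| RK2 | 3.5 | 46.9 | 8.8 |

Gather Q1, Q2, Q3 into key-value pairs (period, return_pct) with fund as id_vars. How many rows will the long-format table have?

3 fund values × 3 melted columns = 9 rows.

9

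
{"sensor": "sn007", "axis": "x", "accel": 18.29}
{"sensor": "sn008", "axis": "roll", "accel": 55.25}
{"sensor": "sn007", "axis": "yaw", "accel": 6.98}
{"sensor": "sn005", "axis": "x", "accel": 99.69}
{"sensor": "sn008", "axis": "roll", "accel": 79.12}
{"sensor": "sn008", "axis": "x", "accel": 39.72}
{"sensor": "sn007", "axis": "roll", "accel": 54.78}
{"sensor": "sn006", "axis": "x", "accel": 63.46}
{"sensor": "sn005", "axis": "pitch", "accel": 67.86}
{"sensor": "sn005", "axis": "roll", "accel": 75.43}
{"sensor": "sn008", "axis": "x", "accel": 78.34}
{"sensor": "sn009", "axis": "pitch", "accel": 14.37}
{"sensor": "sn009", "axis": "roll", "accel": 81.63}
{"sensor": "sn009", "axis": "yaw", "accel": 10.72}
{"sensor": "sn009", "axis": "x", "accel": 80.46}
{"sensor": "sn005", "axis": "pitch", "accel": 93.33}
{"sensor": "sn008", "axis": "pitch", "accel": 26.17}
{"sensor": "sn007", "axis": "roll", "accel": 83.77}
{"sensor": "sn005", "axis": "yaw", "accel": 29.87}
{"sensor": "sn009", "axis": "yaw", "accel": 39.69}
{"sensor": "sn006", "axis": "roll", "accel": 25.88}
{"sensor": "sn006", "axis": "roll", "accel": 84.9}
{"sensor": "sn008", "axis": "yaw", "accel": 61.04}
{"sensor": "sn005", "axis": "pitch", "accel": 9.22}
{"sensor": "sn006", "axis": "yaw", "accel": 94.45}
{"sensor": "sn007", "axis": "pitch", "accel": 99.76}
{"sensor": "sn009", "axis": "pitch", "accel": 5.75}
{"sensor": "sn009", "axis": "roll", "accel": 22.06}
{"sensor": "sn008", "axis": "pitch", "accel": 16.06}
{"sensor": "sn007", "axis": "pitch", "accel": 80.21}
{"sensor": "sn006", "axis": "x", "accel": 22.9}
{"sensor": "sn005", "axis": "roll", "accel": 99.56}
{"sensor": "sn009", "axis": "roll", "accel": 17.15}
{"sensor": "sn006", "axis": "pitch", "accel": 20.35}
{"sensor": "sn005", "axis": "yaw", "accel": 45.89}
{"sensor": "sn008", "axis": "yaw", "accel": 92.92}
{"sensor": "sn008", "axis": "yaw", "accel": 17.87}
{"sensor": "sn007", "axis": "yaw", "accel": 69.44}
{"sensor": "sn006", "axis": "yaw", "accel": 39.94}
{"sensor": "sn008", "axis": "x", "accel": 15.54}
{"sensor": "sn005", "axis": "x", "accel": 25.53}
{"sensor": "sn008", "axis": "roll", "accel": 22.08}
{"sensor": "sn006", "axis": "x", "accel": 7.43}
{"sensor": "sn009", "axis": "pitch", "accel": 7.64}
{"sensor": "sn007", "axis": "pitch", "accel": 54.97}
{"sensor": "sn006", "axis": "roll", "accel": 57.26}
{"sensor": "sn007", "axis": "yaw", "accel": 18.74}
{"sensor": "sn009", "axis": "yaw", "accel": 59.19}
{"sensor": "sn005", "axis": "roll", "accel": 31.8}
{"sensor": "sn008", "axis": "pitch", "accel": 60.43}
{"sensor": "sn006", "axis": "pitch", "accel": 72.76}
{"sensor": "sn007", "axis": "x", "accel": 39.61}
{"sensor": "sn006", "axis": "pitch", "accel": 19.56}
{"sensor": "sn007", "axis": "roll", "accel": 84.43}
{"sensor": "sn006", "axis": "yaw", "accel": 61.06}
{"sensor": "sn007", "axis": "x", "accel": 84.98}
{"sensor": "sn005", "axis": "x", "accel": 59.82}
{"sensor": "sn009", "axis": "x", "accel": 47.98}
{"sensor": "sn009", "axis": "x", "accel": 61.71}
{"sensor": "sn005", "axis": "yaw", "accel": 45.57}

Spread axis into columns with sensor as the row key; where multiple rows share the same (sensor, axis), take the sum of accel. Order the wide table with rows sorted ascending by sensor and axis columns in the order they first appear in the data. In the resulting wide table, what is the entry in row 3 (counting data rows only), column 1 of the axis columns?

142.88

With rows sorted ascending by sensor, row 3 is sensor=sn007. axis columns in first-appearance order: x, roll, yaw, pitch; column 1 is x.
Long rows with sensor=sn007, axis=x: 18.29 + 39.61 + 84.98 = 142.88.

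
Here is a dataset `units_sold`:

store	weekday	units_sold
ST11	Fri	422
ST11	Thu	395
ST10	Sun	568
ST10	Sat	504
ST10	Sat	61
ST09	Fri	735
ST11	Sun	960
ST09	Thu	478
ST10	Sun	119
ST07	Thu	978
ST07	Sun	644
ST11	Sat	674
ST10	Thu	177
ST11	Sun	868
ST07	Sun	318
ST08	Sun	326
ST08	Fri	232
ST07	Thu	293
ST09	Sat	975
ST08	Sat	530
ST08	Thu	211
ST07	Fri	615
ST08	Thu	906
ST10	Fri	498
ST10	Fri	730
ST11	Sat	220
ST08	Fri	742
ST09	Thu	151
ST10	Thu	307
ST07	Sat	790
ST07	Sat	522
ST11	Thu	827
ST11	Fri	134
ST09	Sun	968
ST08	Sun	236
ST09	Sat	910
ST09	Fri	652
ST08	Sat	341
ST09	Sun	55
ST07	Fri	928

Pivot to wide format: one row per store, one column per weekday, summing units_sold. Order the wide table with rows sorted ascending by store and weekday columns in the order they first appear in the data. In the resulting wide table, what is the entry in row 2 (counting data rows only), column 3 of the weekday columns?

With rows sorted ascending by store, row 2 is store=ST08. weekday columns in first-appearance order: Fri, Thu, Sun, Sat; column 3 is Sun.
Long rows with store=ST08, weekday=Sun: 326 + 236 = 562.

562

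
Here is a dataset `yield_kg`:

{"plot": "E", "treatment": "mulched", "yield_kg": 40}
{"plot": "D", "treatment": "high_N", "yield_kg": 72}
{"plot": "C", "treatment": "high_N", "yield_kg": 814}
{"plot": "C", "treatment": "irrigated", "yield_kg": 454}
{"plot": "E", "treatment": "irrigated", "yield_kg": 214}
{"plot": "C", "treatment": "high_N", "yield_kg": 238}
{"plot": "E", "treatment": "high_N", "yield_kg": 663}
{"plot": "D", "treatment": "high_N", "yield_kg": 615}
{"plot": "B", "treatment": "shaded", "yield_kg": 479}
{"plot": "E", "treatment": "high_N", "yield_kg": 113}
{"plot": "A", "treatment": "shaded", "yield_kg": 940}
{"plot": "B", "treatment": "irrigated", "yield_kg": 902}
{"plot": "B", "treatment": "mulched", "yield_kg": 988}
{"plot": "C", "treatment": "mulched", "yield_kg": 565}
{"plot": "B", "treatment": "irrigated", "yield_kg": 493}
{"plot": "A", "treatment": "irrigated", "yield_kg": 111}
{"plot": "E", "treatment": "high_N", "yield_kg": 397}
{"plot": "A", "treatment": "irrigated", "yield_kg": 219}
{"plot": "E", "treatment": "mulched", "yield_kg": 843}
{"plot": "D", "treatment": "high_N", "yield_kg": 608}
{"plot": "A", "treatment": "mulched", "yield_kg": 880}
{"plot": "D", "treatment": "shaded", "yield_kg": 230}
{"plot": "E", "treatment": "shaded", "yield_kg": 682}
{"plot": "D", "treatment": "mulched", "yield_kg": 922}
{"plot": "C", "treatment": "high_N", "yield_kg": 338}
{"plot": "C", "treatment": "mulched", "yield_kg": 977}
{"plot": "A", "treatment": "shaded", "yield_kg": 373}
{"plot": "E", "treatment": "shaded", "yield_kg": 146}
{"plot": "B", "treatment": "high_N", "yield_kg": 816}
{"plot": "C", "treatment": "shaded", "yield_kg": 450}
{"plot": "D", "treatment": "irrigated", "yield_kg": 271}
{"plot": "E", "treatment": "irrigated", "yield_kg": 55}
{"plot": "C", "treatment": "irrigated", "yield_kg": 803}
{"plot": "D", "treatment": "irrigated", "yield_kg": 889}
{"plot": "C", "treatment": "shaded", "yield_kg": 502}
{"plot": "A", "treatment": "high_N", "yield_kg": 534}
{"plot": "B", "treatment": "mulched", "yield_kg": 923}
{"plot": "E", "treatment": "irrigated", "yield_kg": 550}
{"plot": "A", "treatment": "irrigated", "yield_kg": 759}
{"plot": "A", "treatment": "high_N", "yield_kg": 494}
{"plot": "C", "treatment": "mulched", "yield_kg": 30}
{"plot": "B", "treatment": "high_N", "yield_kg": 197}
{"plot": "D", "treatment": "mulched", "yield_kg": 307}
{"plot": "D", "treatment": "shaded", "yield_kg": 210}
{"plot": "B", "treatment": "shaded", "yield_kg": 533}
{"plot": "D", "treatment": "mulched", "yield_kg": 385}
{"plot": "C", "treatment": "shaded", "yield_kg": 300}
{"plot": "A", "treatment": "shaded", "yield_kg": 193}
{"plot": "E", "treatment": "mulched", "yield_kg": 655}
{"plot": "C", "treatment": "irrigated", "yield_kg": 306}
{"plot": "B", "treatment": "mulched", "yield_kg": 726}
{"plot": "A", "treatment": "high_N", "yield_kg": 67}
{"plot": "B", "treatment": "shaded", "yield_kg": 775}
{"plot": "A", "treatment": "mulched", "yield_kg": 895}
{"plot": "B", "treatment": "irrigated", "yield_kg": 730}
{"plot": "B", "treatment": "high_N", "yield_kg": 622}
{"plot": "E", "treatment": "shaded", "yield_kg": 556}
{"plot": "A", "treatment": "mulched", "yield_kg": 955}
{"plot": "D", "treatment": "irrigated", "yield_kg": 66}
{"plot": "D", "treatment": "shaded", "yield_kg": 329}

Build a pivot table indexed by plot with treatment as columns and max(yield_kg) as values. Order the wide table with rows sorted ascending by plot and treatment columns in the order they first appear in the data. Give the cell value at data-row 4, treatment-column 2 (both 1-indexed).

With rows sorted ascending by plot, row 4 is plot=D. treatment columns in first-appearance order: mulched, high_N, irrigated, shaded; column 2 is high_N.
Long rows with plot=D, treatment=high_N: max(72, 615, 608) = 615.

615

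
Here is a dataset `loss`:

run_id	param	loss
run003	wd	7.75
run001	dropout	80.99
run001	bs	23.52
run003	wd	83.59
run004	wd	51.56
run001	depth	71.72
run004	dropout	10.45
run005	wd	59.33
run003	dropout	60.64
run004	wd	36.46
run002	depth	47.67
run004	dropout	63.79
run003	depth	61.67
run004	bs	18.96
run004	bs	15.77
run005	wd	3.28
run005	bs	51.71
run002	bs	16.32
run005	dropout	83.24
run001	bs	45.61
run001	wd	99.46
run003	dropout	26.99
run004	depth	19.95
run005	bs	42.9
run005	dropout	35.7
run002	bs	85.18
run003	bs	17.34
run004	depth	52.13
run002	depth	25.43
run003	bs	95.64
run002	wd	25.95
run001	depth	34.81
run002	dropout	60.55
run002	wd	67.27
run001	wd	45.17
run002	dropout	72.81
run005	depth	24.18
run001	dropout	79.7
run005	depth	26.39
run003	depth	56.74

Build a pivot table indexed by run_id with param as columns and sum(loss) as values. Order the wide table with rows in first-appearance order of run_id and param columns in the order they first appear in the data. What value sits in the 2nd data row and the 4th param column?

With rows in first-appearance order of run_id, row 2 is run_id=run001. param columns in first-appearance order: wd, dropout, bs, depth; column 4 is depth.
Long rows with run_id=run001, param=depth: 71.72 + 34.81 = 106.53.

106.53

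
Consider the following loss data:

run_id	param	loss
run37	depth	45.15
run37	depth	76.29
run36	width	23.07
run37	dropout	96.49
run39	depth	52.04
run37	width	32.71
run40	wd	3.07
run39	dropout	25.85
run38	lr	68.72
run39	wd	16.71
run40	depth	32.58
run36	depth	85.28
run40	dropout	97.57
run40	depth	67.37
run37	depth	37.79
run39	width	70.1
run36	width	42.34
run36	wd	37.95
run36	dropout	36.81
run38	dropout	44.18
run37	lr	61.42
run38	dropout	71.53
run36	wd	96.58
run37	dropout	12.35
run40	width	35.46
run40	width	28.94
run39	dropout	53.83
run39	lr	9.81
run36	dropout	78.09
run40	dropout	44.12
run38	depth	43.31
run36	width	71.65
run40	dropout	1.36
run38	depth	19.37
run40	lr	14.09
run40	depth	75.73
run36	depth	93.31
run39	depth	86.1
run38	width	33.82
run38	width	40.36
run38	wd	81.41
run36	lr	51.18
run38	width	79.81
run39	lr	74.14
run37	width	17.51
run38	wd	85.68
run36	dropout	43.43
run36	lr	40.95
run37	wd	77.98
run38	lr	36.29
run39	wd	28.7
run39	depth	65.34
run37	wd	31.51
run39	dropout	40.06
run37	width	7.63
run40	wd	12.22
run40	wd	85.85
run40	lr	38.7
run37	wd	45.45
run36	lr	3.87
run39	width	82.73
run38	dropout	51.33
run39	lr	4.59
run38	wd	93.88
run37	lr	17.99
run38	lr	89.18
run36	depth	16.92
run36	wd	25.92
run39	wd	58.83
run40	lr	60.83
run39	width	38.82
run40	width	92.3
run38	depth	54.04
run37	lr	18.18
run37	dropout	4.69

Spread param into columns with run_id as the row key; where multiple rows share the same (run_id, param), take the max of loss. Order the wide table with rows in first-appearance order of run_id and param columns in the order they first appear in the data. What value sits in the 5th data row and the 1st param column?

With rows in first-appearance order of run_id, row 5 is run_id=run38. param columns in first-appearance order: depth, width, dropout, wd, lr; column 1 is depth.
Long rows with run_id=run38, param=depth: max(43.31, 19.37, 54.04) = 54.04.

54.04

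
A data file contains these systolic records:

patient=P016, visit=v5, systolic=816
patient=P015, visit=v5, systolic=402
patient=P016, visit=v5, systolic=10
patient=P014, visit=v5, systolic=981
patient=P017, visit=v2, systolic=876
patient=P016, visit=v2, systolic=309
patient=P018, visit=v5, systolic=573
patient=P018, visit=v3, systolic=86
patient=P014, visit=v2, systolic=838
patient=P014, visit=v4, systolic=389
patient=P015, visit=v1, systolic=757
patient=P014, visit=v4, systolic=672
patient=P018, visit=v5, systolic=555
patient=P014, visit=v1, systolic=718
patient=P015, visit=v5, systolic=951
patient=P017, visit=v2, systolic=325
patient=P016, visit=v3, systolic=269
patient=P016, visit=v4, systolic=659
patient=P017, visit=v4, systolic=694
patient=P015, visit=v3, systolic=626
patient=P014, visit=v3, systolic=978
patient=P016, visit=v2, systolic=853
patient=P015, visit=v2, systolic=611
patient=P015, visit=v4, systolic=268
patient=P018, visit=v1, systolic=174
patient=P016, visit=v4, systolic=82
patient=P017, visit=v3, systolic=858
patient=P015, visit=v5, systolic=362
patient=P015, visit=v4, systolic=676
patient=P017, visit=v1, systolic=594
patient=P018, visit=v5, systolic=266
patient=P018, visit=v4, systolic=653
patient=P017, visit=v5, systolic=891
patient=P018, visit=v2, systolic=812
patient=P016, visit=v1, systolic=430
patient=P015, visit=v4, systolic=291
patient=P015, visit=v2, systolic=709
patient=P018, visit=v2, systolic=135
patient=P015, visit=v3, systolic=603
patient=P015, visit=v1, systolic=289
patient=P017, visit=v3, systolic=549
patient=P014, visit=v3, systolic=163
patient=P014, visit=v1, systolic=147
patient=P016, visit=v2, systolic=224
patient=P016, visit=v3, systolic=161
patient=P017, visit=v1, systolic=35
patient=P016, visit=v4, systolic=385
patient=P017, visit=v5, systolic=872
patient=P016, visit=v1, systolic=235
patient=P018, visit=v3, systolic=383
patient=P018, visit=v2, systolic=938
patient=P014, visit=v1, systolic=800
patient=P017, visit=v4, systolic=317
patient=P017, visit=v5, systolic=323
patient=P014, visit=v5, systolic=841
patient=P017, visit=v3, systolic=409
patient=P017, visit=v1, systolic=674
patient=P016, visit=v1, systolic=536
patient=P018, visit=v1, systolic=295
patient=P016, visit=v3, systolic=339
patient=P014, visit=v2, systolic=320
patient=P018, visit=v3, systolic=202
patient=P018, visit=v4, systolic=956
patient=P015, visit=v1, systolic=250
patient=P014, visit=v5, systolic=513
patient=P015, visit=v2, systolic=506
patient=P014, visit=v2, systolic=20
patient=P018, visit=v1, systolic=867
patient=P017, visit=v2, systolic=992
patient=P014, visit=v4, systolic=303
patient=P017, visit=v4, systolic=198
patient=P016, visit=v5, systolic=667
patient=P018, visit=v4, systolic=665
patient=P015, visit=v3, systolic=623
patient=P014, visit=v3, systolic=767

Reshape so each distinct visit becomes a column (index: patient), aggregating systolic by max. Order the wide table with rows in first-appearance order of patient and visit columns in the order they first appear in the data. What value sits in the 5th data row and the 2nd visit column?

With rows in first-appearance order of patient, row 5 is patient=P018. visit columns in first-appearance order: v5, v2, v3, v4, v1; column 2 is v2.
Long rows with patient=P018, visit=v2: max(812, 135, 938) = 938.

938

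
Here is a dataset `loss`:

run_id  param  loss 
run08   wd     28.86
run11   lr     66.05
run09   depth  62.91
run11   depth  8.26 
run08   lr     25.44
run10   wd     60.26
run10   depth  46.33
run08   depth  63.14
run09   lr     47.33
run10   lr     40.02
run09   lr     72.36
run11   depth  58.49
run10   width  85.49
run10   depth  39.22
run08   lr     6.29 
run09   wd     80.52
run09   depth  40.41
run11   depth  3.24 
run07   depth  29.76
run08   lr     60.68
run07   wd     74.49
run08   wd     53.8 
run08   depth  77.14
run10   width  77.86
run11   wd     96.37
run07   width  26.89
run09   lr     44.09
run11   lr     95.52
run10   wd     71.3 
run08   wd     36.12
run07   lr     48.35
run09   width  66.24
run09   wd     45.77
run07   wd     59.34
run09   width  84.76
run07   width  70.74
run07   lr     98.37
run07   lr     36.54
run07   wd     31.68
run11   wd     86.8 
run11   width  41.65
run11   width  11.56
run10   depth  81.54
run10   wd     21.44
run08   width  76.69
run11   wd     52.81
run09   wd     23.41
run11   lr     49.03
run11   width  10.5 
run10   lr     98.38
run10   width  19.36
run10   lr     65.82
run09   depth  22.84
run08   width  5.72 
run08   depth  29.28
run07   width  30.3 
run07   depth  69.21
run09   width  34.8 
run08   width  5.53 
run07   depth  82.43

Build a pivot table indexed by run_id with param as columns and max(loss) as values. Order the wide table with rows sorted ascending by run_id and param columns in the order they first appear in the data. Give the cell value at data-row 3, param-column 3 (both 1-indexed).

With rows sorted ascending by run_id, row 3 is run_id=run09. param columns in first-appearance order: wd, lr, depth, width; column 3 is depth.
Long rows with run_id=run09, param=depth: max(62.91, 40.41, 22.84) = 62.91.

62.91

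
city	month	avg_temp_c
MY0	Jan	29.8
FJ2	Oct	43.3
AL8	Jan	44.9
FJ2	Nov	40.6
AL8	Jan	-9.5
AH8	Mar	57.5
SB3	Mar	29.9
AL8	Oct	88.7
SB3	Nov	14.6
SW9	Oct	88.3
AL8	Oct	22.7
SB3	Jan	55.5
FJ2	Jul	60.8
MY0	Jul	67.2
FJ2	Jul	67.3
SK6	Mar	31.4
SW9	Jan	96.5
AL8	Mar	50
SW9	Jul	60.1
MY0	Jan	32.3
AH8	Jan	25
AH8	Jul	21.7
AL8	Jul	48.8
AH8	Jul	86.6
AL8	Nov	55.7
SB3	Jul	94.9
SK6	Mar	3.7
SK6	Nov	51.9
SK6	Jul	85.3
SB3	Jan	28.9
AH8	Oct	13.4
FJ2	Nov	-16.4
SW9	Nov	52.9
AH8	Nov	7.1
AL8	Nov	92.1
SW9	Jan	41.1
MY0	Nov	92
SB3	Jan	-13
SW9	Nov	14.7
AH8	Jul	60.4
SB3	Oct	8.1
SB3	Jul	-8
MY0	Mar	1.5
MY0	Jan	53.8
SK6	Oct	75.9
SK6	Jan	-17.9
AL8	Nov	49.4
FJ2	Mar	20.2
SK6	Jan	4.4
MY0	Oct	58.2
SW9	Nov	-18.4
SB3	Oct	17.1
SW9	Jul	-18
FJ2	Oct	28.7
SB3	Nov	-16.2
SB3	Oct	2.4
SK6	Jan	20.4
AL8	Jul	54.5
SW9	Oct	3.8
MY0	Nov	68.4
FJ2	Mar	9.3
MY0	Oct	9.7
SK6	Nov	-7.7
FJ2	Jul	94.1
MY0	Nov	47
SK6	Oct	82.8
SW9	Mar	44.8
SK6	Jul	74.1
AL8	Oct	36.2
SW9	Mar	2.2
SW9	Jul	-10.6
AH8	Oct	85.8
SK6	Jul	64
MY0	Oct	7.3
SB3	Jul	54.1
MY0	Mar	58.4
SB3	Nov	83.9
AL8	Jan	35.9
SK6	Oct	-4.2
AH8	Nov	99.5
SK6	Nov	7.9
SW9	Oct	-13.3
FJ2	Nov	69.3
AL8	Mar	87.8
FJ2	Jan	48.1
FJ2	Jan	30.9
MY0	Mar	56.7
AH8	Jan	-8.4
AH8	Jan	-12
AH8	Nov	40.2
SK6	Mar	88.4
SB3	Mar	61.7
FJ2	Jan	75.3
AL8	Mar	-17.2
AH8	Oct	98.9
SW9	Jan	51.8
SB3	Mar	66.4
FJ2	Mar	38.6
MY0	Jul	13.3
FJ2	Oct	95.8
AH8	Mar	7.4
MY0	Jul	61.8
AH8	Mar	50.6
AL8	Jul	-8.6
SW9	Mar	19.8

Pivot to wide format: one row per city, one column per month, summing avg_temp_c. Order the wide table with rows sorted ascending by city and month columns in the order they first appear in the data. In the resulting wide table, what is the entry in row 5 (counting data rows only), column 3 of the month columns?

82.3

With rows sorted ascending by city, row 5 is city=SB3. month columns in first-appearance order: Jan, Oct, Nov, Mar, Jul; column 3 is Nov.
Long rows with city=SB3, month=Nov: 14.6 + -16.2 + 83.9 = 82.3.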